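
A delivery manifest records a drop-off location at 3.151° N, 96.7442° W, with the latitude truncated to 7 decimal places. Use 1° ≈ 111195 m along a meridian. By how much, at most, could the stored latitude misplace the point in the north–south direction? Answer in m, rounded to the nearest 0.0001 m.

Truncating at 7 decimal places can drop up to a full unit in the last place, so the latitude may be off by as much as 1e-07°.
Along the meridian that is 1e-07° × 111195 m/° = 0.0111195 m.

0.0111 m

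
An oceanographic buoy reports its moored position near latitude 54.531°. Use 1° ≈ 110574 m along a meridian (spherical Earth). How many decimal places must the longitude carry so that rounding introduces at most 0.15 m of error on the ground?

At 54.531° one degree of longitude covers 110574 × cos 54.531° ≈ 110574 × 0.5803 ≈ 64161.9 m.
N decimal places → at most half a unit in the last place, 0.5 × 10⁻ᴺ° = 64161.9/2 × 10⁻ᴺ m.
Setting 32081 × 10⁻ᴺ ≤ 0.15 gives 10ᴺ ≥ 2.139e+05, i.e. N ≥ 5.33.
N = 5 would give 0.321 m (too coarse); N = 6 gives 0.0321 m ≤ 0.15 m.

6 decimal places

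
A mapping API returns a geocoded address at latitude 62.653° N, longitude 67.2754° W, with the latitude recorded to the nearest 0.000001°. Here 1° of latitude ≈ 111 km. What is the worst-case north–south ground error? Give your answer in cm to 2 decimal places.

5.55 cm

Rounding to 6 decimal places leaves the latitude within ±5e-07° of the true value.
So the N–S error is at most 5e-07 × 111000 = 0.0555 m.
That is 0.0555 m = 5.55 cm.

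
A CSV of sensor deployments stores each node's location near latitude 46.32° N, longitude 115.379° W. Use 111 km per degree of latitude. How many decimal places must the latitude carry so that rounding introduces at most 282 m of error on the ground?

One degree of latitude covers 111000 m.
N decimal places → at most half a unit in the last place, 0.5 × 10⁻ᴺ° = 111000/2 × 10⁻ᴺ m.
Setting 55500 × 10⁻ᴺ ≤ 282 gives 10ᴺ ≥ 196.8, i.e. N ≥ 2.29.
N = 2 would give 555 m (too coarse); N = 3 gives 55.5 m ≤ 282 m.

3 decimal places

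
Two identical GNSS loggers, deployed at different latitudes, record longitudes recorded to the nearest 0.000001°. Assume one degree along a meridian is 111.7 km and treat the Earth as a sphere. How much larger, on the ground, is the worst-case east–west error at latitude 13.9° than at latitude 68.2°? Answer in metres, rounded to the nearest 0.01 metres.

Rounding to 6 decimal places leaves the longitude within ±5e-07° of the true value.
Error at 13.9° = 5e-07° × 111700 × cos 13.9° ≈ 0.05585 × 0.9707 = 0.054215 m.
Error at 68.2° = 5e-07° × 111700 × cos 68.2° ≈ 0.05585 × 0.3714 = 0.020741 m.
Difference: 0.054215 − 0.020741 = 0.033474 m.

0.03 metres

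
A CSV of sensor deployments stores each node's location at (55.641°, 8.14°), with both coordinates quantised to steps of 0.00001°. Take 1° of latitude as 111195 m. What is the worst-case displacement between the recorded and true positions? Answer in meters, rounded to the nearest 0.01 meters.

With a 0.00001° grid the true value lies within half a step, ±0.00001°/2 = ±5e-06°, of the stored one.
N–S: 5e-06° × 111195 m/° = 0.555975 m.
Longitude error → 5e-06 × 111195 × cos 55.641° = 5e-06 × 111195 × 0.5644 ≈ 0.313779 m.
Combining orthogonally: (0.555975² + 0.313779²)^½ ≈ 0.638409 m.

0.64 meters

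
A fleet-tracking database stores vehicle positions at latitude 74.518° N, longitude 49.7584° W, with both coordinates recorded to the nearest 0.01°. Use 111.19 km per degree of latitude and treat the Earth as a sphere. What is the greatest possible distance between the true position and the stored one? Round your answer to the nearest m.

575 m

Rounding to 2 decimal places leaves each coordinate within ±0.005° of the true value.
N–S: 0.005° × 111190 m/° = 555.95 m.
Longitude error → 0.005 × 111190 × cos 74.518° = 0.005 × 111190 × 0.2669 ≈ 148.403 m.
Worst case both components are at the extreme and orthogonal: √(555.95² + 148.403²) ≈ 575.416 m.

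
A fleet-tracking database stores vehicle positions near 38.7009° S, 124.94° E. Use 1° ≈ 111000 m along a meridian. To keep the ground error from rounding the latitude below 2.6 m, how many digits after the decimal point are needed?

5 decimal places

One degree of latitude covers 111000 m.
Rounding to N decimal places gives at most 0.5 × 10⁻ᴺ degrees of error, i.e. 0.5 × 10⁻ᴺ × 111000 m.
Need 0.5 × 111000 × 10⁻ᴺ ≤ 2.6 → 10⁻ᴺ ≤ 4.685e-05, so N ≥ 4.33.
At 4 places the error can reach 5.55 m, but 5 places keeps it to 0.555 m.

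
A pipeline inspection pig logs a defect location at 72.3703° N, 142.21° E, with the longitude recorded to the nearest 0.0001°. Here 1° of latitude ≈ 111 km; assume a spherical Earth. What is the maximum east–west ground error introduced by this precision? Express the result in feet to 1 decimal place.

5.5 feet

Rounding to 4 decimal places leaves the longitude within ±5e-05° of the true value.
At latitude 72.3703° a degree of longitude spans 111000 m × cos 72.3703° = 111000 × 0.3029 ≈ 33617.9 m.
Maximum E–W displacement: 5e-05 × 33617.9 = 1.68089 m.
In feet: 1.68089 m ÷ 0.3048 ≈ 5.5147 ft.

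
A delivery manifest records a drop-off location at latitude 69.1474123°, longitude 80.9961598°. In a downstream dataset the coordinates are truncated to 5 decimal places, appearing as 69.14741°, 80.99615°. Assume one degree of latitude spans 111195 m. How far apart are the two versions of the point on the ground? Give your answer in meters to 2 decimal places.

The latitude changed by +0.0000023° and the longitude by +0.0000098°.
North–south shift: 0.0000023 × 111195 = 0.255749 m.
East–west at this latitude: 0.0000098° × 111195 × cos 69.1474° ≈ 0.0000098 × 39581.5 = 0.387899 m.
Hypotenuse of the two orthogonal shifts: √(0.255749² + 0.387899²) = 0.464621 m.

0.46 meters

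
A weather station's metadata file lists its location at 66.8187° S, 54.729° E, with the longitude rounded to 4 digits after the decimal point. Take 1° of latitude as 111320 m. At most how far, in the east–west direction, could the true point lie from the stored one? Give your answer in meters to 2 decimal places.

2.19 meters

Rounding to 4 decimal places leaves the longitude within ±5e-05° of the true value.
Parallels shrink by cos φ, so at 66.8187° a degree of longitude is 111320 × 0.3936 ≈ 43820.2 m.
East–west error: 5e-05° × 43820.2 m/° ≈ 2.19101 m.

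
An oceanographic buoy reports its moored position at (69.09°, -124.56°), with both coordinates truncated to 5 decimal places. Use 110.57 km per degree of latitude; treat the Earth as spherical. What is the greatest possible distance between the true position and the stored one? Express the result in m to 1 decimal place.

1.2 m

Truncating at 5 decimal places can drop up to a full unit in the last place, so each coordinate may be off by as much as 1e-05°.
North–south component: 1e-05° × 110570 = 1.1057 m.
Longitude error → 1e-05 × 110570 × cos 69.09° = 1e-05 × 110570 × 0.3569 ≈ 0.394625 m.
The two errors are perpendicular, so the maximum displacement is √(1.1057² + 0.394625²) ≈ 1.17401 m.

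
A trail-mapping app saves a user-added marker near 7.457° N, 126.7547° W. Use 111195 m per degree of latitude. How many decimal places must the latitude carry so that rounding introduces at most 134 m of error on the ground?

3 decimal places

One degree of latitude covers 111195 m.
With N decimal places the half-ulp bound is 0.5·10⁻ᴺ°, or 0.5·10⁻ᴺ × 111195 m on the ground.
Setting 55597.5 × 10⁻ᴺ ≤ 134 gives 10ᴺ ≥ 414.9, i.e. N ≥ 2.62.
So 3 decimal places suffice (55.6 m); 2 would allow up to 556 m.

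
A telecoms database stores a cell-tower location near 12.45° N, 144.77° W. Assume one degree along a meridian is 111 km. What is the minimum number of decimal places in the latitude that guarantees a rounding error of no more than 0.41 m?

6 decimal places

One degree of latitude covers 111000 m.
Rounding to N decimal places gives at most 0.5 × 10⁻ᴺ degrees of error, i.e. 0.5 × 10⁻ᴺ × 111000 m.
Setting 55500 × 10⁻ᴺ ≤ 0.41 gives 10ᴺ ≥ 1.354e+05, i.e. N ≥ 5.13.
At 5 places the error can reach 0.555 m, but 6 places keeps it to 0.0555 m.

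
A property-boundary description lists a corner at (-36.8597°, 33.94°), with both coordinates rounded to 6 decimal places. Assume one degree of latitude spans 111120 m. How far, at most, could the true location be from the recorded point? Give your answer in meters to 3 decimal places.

0.071 meters

Rounding to 6 decimal places leaves each coordinate within ±5e-07° of the true value.
North–south component: 5e-07° × 111120 = 0.05556 m.
East–west component at 36.8597°: 5e-07° × 111120 × cos 36.8597° ≈ 5e-07 × 88907.9 ≈ 0.0444539 m.
The two errors are perpendicular, so the maximum displacement is √(0.05556² + 0.0444539²) ≈ 0.0711552 m.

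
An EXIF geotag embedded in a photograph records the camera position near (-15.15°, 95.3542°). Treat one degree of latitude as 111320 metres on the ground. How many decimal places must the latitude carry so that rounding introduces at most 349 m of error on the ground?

3

One degree of latitude covers 111320 m.
Rounding to N decimal places gives at most 0.5 × 10⁻ᴺ degrees of error, i.e. 0.5 × 10⁻ᴺ × 111320 m.
Need 0.5 × 111320 × 10⁻ᴺ ≤ 349 → 10⁻ᴺ ≤ 6.270e-03, so N ≥ 2.20.
At 2 places the error can reach 557 m, but 3 places keeps it to 55.7 m.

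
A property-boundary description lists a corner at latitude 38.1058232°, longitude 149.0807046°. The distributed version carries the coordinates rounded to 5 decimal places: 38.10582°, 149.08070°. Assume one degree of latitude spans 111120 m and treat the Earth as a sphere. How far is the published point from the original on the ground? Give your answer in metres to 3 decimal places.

The latitude changed by +0.0000032° and the longitude by +0.0000046°.
North–south shift: 0.0000032 × 111120 = 0.355584 m.
E–W at 38.1058°: 0.0000046° × 111120 × cos 38.1058° = 0.0000046 × 111120 × 0.7869 ≈ 0.402211 m.
Distance: √(0.355584² + 0.402211²) ≈ 0.536856 m.

0.537 metres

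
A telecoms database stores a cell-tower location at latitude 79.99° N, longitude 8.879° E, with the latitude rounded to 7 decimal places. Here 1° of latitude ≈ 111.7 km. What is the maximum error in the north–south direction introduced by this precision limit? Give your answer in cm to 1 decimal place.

Rounding to 7 decimal places leaves the latitude within ±5e-08° of the true value.
Along the meridian that is 5e-08° × 111700 m/° = 0.005585 m.
That is 0.005585 m = 0.5585 cm.

0.6 cm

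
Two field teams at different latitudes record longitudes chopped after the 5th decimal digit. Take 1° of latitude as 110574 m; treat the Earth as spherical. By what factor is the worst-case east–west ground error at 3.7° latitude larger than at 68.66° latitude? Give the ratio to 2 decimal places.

2.74

Truncating at 5 decimal places can drop up to a full unit in the last place, so the longitude may be off by as much as 1e-05°.
At 3.7°: 1e-05° × 110574 × cos 3.7° = 1e-05 × 110574 × 0.9979 ≈ 1.1034 m.
Error at 68.66° = 1e-05° × 110574 × cos 68.66° ≈ 1.1057 × 0.3639 = 0.40238 m.
The ratio reduces to cos 3.7° / cos 68.66° = 0.9979/0.3639 ≈ 2.7423.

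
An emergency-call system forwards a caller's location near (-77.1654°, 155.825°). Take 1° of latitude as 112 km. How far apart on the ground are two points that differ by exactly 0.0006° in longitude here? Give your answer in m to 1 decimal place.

14.9 m

At 77.1654° a degree of longitude is 112000 × cos 77.1654° ≈ 24879.4 m, so 0.0006° corresponds to 14.9276 m.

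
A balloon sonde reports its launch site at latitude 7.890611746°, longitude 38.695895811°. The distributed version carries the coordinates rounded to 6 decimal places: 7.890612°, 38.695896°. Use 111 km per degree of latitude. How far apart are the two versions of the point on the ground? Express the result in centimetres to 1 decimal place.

3.5 centimetres

The latitude changed by -0.000000254° and the longitude by -0.000000189°.
N–S: -0.000000254° × 111000 m/° = -0.028194 m.
East–west at this latitude: -0.000000189° × 111000 × cos 7.89061° ≈ -0.000000189 × 109949 = -0.0207804 m.
Distance: √(0.028194² + 0.0207804²) ≈ 0.0350246 m.
That is 0.0350246 m = 3.5025 cm.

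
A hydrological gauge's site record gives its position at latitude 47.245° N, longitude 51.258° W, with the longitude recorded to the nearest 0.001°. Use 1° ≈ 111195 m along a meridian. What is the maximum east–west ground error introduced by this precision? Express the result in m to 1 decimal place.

37.7 m

Rounding to 3 decimal places leaves the longitude within ±0.0005° of the true value.
One degree of longitude at 47.245° is 111195 × cos 47.245° ≈ 111195 × 0.6789 = 75486.4 m.
Maximum E–W displacement: 0.0005 × 75486.4 = 37.7432 m.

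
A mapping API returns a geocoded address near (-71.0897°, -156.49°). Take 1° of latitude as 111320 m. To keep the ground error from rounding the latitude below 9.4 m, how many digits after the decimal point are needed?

One degree of latitude covers 111320 m.
Rounding to N decimal places gives at most 0.5 × 10⁻ᴺ degrees of error, i.e. 0.5 × 10⁻ᴺ × 111320 m.
Need 0.5 × 111320 × 10⁻ᴺ ≤ 9.4 → 10⁻ᴺ ≤ 1.689e-04, so N ≥ 3.77.
At 3 places the error can reach 55.7 m, but 4 places keeps it to 5.57 m.

4 decimal places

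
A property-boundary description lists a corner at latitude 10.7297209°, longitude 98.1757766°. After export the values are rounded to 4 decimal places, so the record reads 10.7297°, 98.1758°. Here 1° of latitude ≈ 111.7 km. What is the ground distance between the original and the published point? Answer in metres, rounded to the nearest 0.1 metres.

3.5 metres

Δlat = 10.7297209 − 10.7297 = +0.0000209°; Δlon = 98.1757766 − 98.1758 = -0.0000234°.
N–S: 0.0000209° × 111700 m/° = 2.33453 m.
East–west at this latitude: -0.0000234° × 111700 × cos 10.7297° ≈ -0.0000234 × 109747 = -2.56808 m.
Hypotenuse of the two orthogonal shifts: √(2.33453² + 2.56808²) = 3.4706 m.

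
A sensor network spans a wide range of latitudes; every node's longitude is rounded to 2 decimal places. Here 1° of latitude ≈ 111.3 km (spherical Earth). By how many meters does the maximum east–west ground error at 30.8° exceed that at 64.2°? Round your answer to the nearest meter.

236 meters

Rounding to 2 decimal places leaves the longitude within ±0.005° of the true value.
At 30.8°: 0.005° × 111300 × cos 30.8° = 0.005 × 111300 × 0.8590 ≈ 478.01 m.
At 64.2°: 0.005° × 111300 × cos 64.2° = 0.005 × 111300 × 0.4352 ≈ 242.21 m.
Difference: 478.01 − 242.21 = 235.81 m.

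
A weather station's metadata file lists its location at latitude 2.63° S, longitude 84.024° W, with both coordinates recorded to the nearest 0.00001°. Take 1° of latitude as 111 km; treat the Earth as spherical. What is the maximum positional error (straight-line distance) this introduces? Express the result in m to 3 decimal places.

Rounding to 5 decimal places leaves each coordinate within ±5e-06° of the true value.
North–south component: 5e-06° × 111000 = 0.555 m.
East–west component at 2.63°: 5e-06° × 111000 × cos 2.63° ≈ 5e-06 × 110883 ≈ 0.554415 m.
The two errors are perpendicular, so the maximum displacement is √(0.555² + 0.554415²) ≈ 0.784475 m.

0.784 m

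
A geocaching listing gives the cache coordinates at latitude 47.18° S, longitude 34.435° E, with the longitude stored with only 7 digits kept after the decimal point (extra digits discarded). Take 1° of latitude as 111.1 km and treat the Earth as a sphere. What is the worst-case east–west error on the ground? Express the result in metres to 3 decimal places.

0.008 metres

Truncating at 7 decimal places can drop up to a full unit in the last place, so the longitude may be off by as much as 1e-07°.
Parallels shrink by cos φ, so at 47.18° a degree of longitude is 111100 × 0.6797 ≈ 75514.4 m.
Maximum E–W displacement: 1e-07 × 75514.4 = 0.00755144 m.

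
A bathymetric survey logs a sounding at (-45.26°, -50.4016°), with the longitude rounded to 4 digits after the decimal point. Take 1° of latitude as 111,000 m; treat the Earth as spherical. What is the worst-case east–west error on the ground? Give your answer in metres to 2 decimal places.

3.91 metres

Rounding to 4 decimal places leaves the longitude within ±5e-05° of the true value.
At latitude 45.26° a degree of longitude spans 111000 m × cos 45.26° = 111000 × 0.7039 ≈ 78131.9 m.
East–west error: 5e-05° × 78131.9 m/° ≈ 3.90659 m.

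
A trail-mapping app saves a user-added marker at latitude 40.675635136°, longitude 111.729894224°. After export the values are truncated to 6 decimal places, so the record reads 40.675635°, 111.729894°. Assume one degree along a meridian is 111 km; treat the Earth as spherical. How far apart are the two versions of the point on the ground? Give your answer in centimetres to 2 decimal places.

2.42 centimetres

The latitude changed by +0.000000136° and the longitude by +0.000000224°.
North–south shift: 0.000000136 × 111000 = 0.015096 m.
E–W at 40.6756°: 0.000000224° × 111000 × cos 40.6756° = 0.000000224 × 111000 × 0.7584 ≈ 0.0188571 m.
Distance: √(0.015096² + 0.0188571²) ≈ 0.0241554 m.
That is 0.0241554 m = 2.4155 cm.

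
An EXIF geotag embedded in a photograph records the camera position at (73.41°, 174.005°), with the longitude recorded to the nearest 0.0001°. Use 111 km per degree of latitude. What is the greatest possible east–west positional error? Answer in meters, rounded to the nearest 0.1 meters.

Rounding to 4 decimal places leaves the longitude within ±5e-05° of the true value.
Parallels shrink by cos φ, so at 73.41° a degree of longitude is 111000 × 0.2855 ≈ 31692.8 m.
East–west error: 5e-05° × 31692.8 m/° ≈ 1.58464 m.

1.6 meters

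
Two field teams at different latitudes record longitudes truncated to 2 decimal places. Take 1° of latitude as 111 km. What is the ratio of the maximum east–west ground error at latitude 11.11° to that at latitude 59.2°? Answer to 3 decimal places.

Truncating at 2 decimal places can drop up to a full unit in the last place, so the longitude may be off by as much as 0.01°.
Error at 11.11° = 0.01° × 111000 × cos 11.11° ≈ 1110 × 0.9813 = 1089.2 m.
Error at 59.2° = 0.01° × 111000 × cos 59.2° ≈ 1110 × 0.5120 = 568.37 m.
The ratio reduces to cos 11.11° / cos 59.2° = 0.9813/0.5120 ≈ 1.9164.

1.916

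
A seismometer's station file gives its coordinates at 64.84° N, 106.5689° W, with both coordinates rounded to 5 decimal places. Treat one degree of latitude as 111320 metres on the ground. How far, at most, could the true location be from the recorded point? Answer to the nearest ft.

2 ft

Rounding to 5 decimal places leaves each coordinate within ±5e-06° of the true value.
N–S: 5e-06° × 111320 m/° = 0.5566 m.
E–W at 64.84°: 5e-06° × 111320 × cos 64.84° = 5e-06 × 111320 × 0.4251 ≈ 0.236637 m.
The two errors are perpendicular, so the maximum displacement is √(0.5566² + 0.236637²) ≈ 0.604815 m.
Converting: 0.604815 m × 3.2808 ft/m ≈ 1.9843 ft.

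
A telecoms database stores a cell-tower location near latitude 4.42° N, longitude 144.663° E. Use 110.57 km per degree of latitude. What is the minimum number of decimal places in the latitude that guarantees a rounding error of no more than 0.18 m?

One degree of latitude covers 110570 m.
Rounding to N decimal places gives at most 0.5 × 10⁻ᴺ degrees of error, i.e. 0.5 × 10⁻ᴺ × 110570 m.
Need 0.5 × 110570 × 10⁻ᴺ ≤ 0.18 → 10⁻ᴺ ≤ 3.256e-06, so N ≥ 5.49.
At 5 places the error can reach 0.553 m, but 6 places keeps it to 0.0553 m.

6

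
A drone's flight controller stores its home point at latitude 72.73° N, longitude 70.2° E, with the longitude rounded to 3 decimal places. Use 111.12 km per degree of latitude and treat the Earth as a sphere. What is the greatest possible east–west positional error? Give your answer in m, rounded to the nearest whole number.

16 m

Rounding to 3 decimal places leaves the longitude within ±0.0005° of the true value.
Parallels shrink by cos φ, so at 72.73° a degree of longitude is 111120 × 0.2969 ≈ 32988.7 m.
So at most 0.0005° × 32988.7 ≈ 16.4944 m east–west.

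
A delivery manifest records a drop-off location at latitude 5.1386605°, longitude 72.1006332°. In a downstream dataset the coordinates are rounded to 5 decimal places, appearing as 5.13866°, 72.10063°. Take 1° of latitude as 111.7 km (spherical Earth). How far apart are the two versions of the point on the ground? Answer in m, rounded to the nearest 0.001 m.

Δlat = 5.1386605 − 5.13866 = +0.0000005°; Δlon = 72.1006332 − 72.10063 = +0.0000032°.
North–south shift: 0.0000005 × 111700 = 0.05585 m.
East–west at this latitude: 0.0000032° × 111700 × cos 5.13866° ≈ 0.0000032 × 111251 = 0.356003 m.
Hypotenuse of the two orthogonal shifts: √(0.05585² + 0.356003²) = 0.360358 m.

0.360 m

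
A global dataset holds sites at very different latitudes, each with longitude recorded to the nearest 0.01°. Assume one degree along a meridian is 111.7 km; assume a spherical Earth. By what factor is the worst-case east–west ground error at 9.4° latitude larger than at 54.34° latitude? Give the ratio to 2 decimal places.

Rounding to 2 decimal places leaves the longitude within ±0.005° of the true value.
At 9.4°: 0.005° × 111700 × cos 9.4° = 0.005 × 111700 × 0.9866 ≈ 551 m.
Error at 54.34° = 0.005° × 111700 × cos 54.34° ≈ 558.5 × 0.5830 = 325.59 m.
Ratio: 551 / 325.59 = cos 9.4° / cos 54.34° ≈ 1.6923.

1.69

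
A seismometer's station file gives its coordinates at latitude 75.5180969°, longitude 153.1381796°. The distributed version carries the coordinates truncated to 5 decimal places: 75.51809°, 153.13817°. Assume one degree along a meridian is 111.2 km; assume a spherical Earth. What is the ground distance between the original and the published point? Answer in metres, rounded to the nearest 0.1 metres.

The latitude changed by +0.0000069° and the longitude by +0.0000096°.
North–south shift: 0.0000069 × 111200 = 0.76728 m.
E–W at 75.5181°: 0.0000096° × 111200 × cos 75.5181° = 0.0000096 × 111200 × 0.2501 ≈ 0.266959 m.
Hypotenuse of the two orthogonal shifts: √(0.76728² + 0.266959²) = 0.812395 m.

0.8 metres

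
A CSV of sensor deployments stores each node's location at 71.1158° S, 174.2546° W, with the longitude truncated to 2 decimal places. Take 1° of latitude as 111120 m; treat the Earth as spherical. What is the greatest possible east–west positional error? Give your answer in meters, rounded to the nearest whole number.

Truncating at 2 decimal places can drop up to a full unit in the last place, so the longitude may be off by as much as 0.01°.
One degree of longitude at 71.1158° is 111120 × cos 71.1158° ≈ 111120 × 0.3237 = 35964.7 m.
So at most 0.01° × 35964.7 ≈ 359.647 m east–west.

360 meters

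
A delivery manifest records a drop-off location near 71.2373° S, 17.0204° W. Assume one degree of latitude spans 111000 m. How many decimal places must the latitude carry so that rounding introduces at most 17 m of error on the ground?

One degree of latitude covers 111000 m.
Rounding to N decimal places gives at most 0.5 × 10⁻ᴺ degrees of error, i.e. 0.5 × 10⁻ᴺ × 111000 m.
Setting 55500 × 10⁻ᴺ ≤ 17 gives 10ᴺ ≥ 3265, i.e. N ≥ 3.51.
At 3 places the error can reach 55.5 m, but 4 places keeps it to 5.55 m.

4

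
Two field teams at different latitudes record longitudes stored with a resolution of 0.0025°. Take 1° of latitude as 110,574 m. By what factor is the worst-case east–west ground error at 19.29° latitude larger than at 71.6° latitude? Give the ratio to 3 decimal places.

2.990

With a 0.0025° grid the true value lies within half a step, ±0.0025°/2 = ±0.00125°, of the stored one.
Error at 19.29° = 0.00125° × 110574 × cos 19.29° ≈ 138.22 × 0.9439 = 130.46 m.
Error at 71.6° = 0.00125° × 110574 × cos 71.6° ≈ 138.22 × 0.3156 = 43.628 m.
The ratio reduces to cos 19.29° / cos 71.6° = 0.9439/0.3156 ≈ 2.9902.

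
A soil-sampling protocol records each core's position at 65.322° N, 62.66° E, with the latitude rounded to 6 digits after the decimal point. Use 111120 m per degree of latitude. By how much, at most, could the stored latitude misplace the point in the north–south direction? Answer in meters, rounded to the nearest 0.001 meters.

Rounding to 6 decimal places leaves the latitude within ±5e-07° of the true value.
North–south distance: 5e-07° × 111120 m/° = 0.05556 m.

0.056 meters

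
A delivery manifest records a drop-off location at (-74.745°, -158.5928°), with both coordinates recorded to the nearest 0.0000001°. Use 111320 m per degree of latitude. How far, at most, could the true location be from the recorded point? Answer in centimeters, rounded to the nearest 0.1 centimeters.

0.6 centimeters

Rounding to 7 decimal places leaves each coordinate within ±5e-08° of the true value.
Latitude error → 5e-08 × 111320 = 0.005566 m along the meridian.
Longitude error → 5e-08 × 111320 × cos 74.745° = 5e-08 × 111320 × 0.2631 ≈ 0.0014645 m.
The two errors are perpendicular, so the maximum displacement is √(0.005566² + 0.0014645²) ≈ 0.00575544 m.
That is 0.00575544 m = 0.57554 cm.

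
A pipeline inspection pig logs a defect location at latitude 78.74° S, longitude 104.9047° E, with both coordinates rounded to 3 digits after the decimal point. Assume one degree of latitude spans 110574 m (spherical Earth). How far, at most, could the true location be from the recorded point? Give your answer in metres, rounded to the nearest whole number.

Rounding to 3 decimal places leaves each coordinate within ±0.0005° of the true value.
Latitude error → 0.0005 × 110574 = 55.287 m along the meridian.
E–W at 78.74°: 0.0005° × 110574 × cos 78.74° = 0.0005 × 110574 × 0.1953 ≈ 10.7954 m.
The two errors are perpendicular, so the maximum displacement is √(55.287² + 10.7954²) ≈ 56.3311 m.

56 metres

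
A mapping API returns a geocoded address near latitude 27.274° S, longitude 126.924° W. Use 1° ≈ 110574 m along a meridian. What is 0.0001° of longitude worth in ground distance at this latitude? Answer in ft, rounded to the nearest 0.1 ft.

0.0001° of longitude at 27.274° is 0.0001 × 110574 × cos 27.274° ≈ 0.0001 × 98281 = 9.8281 m.
Converting: 9.8281 m × 3.2808 ft/m ≈ 32.244 ft.

32.2 ft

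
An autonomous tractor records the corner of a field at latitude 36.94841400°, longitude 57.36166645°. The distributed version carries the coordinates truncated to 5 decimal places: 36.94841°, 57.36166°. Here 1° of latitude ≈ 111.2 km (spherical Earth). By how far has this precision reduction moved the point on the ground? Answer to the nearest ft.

Δlat = 36.94841400 − 36.94841 = +0.00000400°; Δlon = 57.36166645 − 57.36166 = +0.00000645°.
N–S: 0.00000400° × 111200 m/° = 0.4448 m.
E–W at 36.9484°: 0.00000645° × 111200 × cos 36.9484° = 0.00000645 × 111200 × 0.7992 ≈ 0.573202 m.
Hypotenuse of the two orthogonal shifts: √(0.4448² + 0.573202²) = 0.725539 m.
In feet: 0.725539 m ÷ 0.3048 ≈ 2.3804 ft.

2 ft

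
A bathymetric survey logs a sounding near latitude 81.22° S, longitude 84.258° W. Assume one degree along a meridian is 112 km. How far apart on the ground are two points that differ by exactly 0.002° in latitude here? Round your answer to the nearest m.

224 m

Along a meridian 0.002° is 0.002 × 112000 = 224 m.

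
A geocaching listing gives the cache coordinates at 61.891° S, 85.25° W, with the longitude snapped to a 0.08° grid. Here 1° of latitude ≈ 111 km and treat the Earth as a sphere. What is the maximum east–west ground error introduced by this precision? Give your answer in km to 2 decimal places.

2.09 km

With a 0.08° grid the true value lies within half a step, ±0.08°/2 = ±0.04°, of the stored one.
Parallels shrink by cos φ, so at 61.891° a degree of longitude is 111000 × 0.4712 ≈ 52297.7 m.
East–west error: 0.04° × 52297.7 m/° ≈ 2091.91 m.
That is 2091.91 m = 2.0919 km.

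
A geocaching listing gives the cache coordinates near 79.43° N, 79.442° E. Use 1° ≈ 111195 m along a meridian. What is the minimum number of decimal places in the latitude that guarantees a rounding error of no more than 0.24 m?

6

One degree of latitude covers 111195 m.
Rounding to N decimal places gives at most 0.5 × 10⁻ᴺ degrees of error, i.e. 0.5 × 10⁻ᴺ × 111195 m.
Setting 55597.5 × 10⁻ᴺ ≤ 0.24 gives 10ᴺ ≥ 2.317e+05, i.e. N ≥ 5.36.
N = 5 would give 0.556 m (too coarse); N = 6 gives 0.0556 m ≤ 0.24 m.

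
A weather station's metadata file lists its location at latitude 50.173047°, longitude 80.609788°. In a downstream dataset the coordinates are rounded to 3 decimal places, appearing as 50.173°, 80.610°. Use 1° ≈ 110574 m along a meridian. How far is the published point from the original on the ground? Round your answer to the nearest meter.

16 meters

Δlat = 50.173047 − 50.173 = +0.000047°; Δlon = 80.609788 − 80.610 = -0.000212°.
N–S: 0.000047° × 110574 m/° = 5.19698 m.
East–west at this latitude: -0.000212° × 110574 × cos 50.173° ≈ -0.000212 × 70819.5 = -15.0137 m.
Combined displacement = (5.19698² + 15.0137²)^½ ≈ 15.8878 m.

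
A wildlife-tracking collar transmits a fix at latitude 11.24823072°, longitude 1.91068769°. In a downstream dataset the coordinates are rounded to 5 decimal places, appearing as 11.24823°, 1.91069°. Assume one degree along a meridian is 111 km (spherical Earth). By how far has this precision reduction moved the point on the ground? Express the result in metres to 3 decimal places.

0.264 metres

The latitude changed by +0.00000072° and the longitude by -0.00000231°.
North–south shift: 0.00000072 × 111000 = 0.07992 m.
E–W at 11.2482°: -0.00000231° × 111000 × cos 11.2482° = -0.00000231 × 111000 × 0.9808 ≈ -0.251485 m.
Distance: √(0.07992² + 0.251485²) ≈ 0.263878 m.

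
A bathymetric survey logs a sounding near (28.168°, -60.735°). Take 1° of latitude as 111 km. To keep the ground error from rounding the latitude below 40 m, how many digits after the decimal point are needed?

4

One degree of latitude covers 111000 m.
Rounding to N decimal places gives at most 0.5 × 10⁻ᴺ degrees of error, i.e. 0.5 × 10⁻ᴺ × 111000 m.
Need 0.5 × 111000 × 10⁻ᴺ ≤ 40 → 10⁻ᴺ ≤ 7.207e-04, so N ≥ 3.14.
So 4 decimal places suffice (5.55 m); 3 would allow up to 55.5 m.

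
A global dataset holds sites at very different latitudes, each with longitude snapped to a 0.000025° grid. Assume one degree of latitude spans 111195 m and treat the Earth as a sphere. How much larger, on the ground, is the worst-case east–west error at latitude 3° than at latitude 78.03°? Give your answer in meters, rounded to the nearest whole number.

1 meters

With a 0.000025° grid the true value lies within half a step, ±0.000025°/2 = ±1.25e-05°, of the stored one.
At 3°: 1.25e-05° × 111195 × cos 3° = 1.25e-05 × 111195 × 0.9986 ≈ 1.388 m.
At 78.03°: 1.25e-05° × 111195 × cos 78.03° = 1.25e-05 × 111195 × 0.2074 ≈ 0.28827 m.
Difference: 1.388 − 0.28827 = 1.0998 m.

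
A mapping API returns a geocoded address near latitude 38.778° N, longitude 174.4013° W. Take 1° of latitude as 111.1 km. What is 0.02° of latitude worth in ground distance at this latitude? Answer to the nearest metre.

Along a meridian 0.02° is 0.02 × 111100 = 2222 m.

2222 metres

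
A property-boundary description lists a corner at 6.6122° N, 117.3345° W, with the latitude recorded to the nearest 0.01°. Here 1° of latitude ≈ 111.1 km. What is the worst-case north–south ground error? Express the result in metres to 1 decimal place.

555.5 metres

Rounding to 2 decimal places leaves the latitude within ±0.005° of the true value.
Along the meridian that is 0.005° × 111100 m/° = 555.5 m.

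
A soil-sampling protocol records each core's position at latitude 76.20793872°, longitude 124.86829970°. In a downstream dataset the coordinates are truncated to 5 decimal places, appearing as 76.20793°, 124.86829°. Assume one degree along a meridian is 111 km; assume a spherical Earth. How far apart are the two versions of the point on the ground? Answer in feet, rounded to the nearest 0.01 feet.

Δlat = 76.20793872 − 76.20793 = +0.00000872°; Δlon = 124.86829970 − 124.86829 = +0.00000970°.
N–S: 0.00000872° × 111000 m/° = 0.96792 m.
E–W at 76.2079°: 0.00000970° × 111000 × cos 76.2079° = 0.00000970 × 111000 × 0.2384 ≈ 0.256684 m.
Combined displacement = (0.96792² + 0.256684²)^½ ≈ 1.00138 m.
Converting: 1.00138 m × 3.2808 ft/m ≈ 3.2854 ft.

3.29 feet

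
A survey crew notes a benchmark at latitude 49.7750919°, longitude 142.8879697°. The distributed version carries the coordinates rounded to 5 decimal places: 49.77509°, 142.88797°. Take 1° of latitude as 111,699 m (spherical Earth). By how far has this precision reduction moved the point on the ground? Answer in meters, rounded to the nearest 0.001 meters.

Δlat = 49.7750919 − 49.77509 = +0.0000019°; Δlon = 142.8879697 − 142.88797 = -0.0000003°.
N–S: 0.0000019° × 111699 m/° = 0.212228 m.
E–W at 49.7751°: -0.0000003° × 111699 × cos 49.7751° = -0.0000003 × 111699 × 0.6458 ≈ -0.0216402 m.
Combined displacement = (0.212228² + 0.0216402²)^½ ≈ 0.213329 m.

0.213 meters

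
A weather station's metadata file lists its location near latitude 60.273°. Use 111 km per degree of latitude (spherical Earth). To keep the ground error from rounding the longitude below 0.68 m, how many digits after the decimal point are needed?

At 60.273° one degree of longitude covers 111000 × cos 60.273° ≈ 111000 × 0.4959 ≈ 55041.3 m.
Rounding to N decimal places gives at most 0.5 × 10⁻ᴺ degrees of error, i.e. 0.5 × 10⁻ᴺ × 55041.3 m.
Setting 27520.7 × 10⁻ᴺ ≤ 0.68 gives 10ᴺ ≥ 4.047e+04, i.e. N ≥ 4.61.
N = 4 would give 2.75 m (too coarse); N = 5 gives 0.275 m ≤ 0.68 m.

5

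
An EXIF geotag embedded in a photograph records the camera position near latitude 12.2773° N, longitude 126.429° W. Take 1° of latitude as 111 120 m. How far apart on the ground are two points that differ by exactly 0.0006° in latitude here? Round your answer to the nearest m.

Along a meridian 0.0006° is 0.0006 × 111120 = 66.672 m.

67 m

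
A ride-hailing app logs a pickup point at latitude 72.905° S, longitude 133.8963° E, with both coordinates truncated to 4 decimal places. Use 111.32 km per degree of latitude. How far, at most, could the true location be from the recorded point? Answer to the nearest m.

12 m

Truncating at 4 decimal places can drop up to a full unit in the last place, so each coordinate may be off by as much as 0.0001°.
Latitude error → 0.0001 × 111320 = 11.132 m along the meridian.
E–W at 72.905°: 0.0001° × 111320 × cos 72.905° = 0.0001 × 111320 × 0.2940 ≈ 3.27233 m.
Combining orthogonally: (11.132² + 3.27233²)^½ ≈ 11.603 m.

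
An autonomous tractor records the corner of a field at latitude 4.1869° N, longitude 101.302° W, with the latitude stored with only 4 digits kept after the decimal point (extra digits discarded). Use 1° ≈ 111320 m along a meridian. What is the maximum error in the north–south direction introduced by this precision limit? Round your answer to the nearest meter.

Truncating at 4 decimal places can drop up to a full unit in the last place, so the latitude may be off by as much as 0.0001°.
So the N–S error is at most 0.0001 × 111320 = 11.132 m.

11 meters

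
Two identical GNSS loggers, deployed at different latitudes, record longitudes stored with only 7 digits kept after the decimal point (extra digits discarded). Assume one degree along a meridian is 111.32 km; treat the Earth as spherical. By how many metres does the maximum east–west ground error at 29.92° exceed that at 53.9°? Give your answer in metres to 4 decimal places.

0.0031 metres

Truncating at 7 decimal places can drop up to a full unit in the last place, so the longitude may be off by as much as 1e-07°.
At 29.92°: 1e-07° × 111320 × cos 29.92° = 1e-07 × 111320 × 0.8667 ≈ 0.0096484 m.
At 53.9°: 1e-07° × 111320 × cos 53.9° = 1e-07 × 111320 × 0.5892 ≈ 0.0065589 m.
So the lower-latitude error exceeds the higher by 0.0096484 − 0.0065589 = 0.0030894 m.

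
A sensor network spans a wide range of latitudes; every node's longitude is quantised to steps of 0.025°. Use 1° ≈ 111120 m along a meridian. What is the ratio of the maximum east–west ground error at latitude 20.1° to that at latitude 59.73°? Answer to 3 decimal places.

With a 0.025° grid the true value lies within half a step, ±0.025°/2 = ±0.0125°, of the stored one.
Error at 20.1° = 0.0125° × 111120 × cos 20.1° ≈ 1389 × 0.9391 = 1304.4 m.
At 59.73°: 0.0125° × 111120 × cos 59.73° = 0.0125 × 111120 × 0.5041 ≈ 700.16 m.
The ratio reduces to cos 20.1° / cos 59.73° = 0.9391/0.5041 ≈ 1.8630.

1.863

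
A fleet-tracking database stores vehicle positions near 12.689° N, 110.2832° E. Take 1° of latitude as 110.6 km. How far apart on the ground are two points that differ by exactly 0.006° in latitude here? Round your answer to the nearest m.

Along a meridian 0.006° is 0.006 × 110600 = 663.6 m.

664 m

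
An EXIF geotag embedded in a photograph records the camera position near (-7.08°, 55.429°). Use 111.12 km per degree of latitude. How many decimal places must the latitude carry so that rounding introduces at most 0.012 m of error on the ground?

One degree of latitude covers 111120 m.
N decimal places → at most half a unit in the last place, 0.5 × 10⁻ᴺ° = 111120/2 × 10⁻ᴺ m.
Setting 55560 × 10⁻ᴺ ≤ 0.012 gives 10ᴺ ≥ 4.63e+06, i.e. N ≥ 6.67.
N = 6 would give 0.0556 m (too coarse); N = 7 gives 0.00556 m ≤ 0.012 m.

7 decimal places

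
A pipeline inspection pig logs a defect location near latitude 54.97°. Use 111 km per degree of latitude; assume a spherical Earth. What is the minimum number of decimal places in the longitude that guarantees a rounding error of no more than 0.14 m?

At 54.97° one degree of longitude covers 111000 × cos 54.97° ≈ 111000 × 0.5740 ≈ 63714.6 m.
With N decimal places the half-ulp bound is 0.5·10⁻ᴺ°, or 0.5·10⁻ᴺ × 63714.6 m on the ground.
Need 0.5 × 63714.6 × 10⁻ᴺ ≤ 0.14 → 10⁻ᴺ ≤ 4.395e-06, so N ≥ 5.36.
So 6 decimal places suffice (0.0319 m); 5 would allow up to 0.319 m.

6 decimal places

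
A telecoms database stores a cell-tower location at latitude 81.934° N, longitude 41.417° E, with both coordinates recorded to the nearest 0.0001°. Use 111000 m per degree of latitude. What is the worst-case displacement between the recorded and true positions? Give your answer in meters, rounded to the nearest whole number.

6 meters

Rounding to 4 decimal places leaves each coordinate within ±5e-05° of the true value.
North–south component: 5e-05° × 111000 = 5.55 m.
Longitude error → 5e-05 × 111000 × cos 81.934° = 5e-05 × 111000 × 0.1403 ≈ 0.778741 m.
Combining orthogonally: (5.55² + 0.778741²)^½ ≈ 5.60437 m.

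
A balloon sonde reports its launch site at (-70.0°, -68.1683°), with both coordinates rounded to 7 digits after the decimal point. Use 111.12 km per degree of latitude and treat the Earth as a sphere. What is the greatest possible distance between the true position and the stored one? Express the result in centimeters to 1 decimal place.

0.6 centimeters

Rounding to 7 decimal places leaves each coordinate within ±5e-08° of the true value.
N–S: 5e-08° × 111120 m/° = 0.005556 m.
E–W at 70°: 5e-08° × 111120 × cos 70° = 5e-08 × 111120 × 0.3420 ≈ 0.00190026 m.
Worst case both components are at the extreme and orthogonal: √(0.005556² + 0.00190026²) ≈ 0.00587198 m.
That is 0.00587198 m = 0.5872 cm.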